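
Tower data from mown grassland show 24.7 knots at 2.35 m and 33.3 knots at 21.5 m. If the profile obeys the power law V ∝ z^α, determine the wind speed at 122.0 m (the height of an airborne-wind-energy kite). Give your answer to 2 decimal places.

First find α: α = ln(V₂/V₁)/ln(z₂/z₁) = ln(33.3/24.7)/ln(21.5/2.35) = 0.29875/2.21364 = 0.1350
Extrapolate from 21.5 m to 122.0 m: V₃ = 33.3 × (122.0/21.5)^0.1350 = 33.3 × 1.2640 = 42.0915 knots

42.09 knots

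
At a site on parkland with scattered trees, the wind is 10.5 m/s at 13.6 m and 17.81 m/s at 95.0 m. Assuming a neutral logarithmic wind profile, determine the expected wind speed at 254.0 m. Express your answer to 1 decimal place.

Log law: V ∝ ln(z/z₀). From the pair, with r = V₁/V₂ = 0.58956,
ln z₀ = (ln z₁ − r·ln z₂)/(1 − r) = (2.6101 − 0.58956×4.5539)/0.41044 = -0.1820 → z₀ = 0.8336 m
V₃ = V₁ · ln(z₃/z₀)/ln(z₁/z₀) = 10.5 × 5.7193/2.7921 = 21.5085 m/s

21.5 m/s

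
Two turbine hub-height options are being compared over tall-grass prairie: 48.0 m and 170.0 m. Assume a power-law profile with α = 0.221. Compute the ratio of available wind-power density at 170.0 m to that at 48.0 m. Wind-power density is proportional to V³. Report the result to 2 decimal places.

Speed ratio: V_B/V_A = (z_B/z_A)^α = (170.0/48.0)^0.221 = (3.5417)^0.221 = 1.32244
Power-density ratio: P_B/P_A = (V_B/V_A)³ = (1.32244)³ = 2.31273

2.31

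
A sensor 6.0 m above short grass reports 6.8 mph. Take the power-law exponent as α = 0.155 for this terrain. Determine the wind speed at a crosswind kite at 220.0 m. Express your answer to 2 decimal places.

11.88 mph

Power-law profile: V₂ = V₁ · (z₂/z₁)^α
V₂ = 6.8 × (220.0/6.0)^0.155 = 6.8 × (36.6667)^0.155
    = 6.8 × 1.7477 = 11.8842 mph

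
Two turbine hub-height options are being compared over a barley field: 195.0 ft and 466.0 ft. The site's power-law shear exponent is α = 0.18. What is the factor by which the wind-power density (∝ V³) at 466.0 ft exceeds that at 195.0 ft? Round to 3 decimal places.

1.601

Speed ratio: V_B/V_A = (z_B/z_A)^α = (466.0/195.0)^0.18 = (2.3897)^0.18 = 1.16978
Power-density ratio: P_B/P_A = (V_B/V_A)³ = (1.16978)³ = 1.60070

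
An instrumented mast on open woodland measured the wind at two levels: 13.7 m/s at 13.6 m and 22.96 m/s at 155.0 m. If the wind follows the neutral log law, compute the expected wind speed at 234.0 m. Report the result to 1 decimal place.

Log law: V ∝ ln(z/z₀). From the pair, with r = V₁/V₂ = 0.59669,
ln z₀ = (ln z₁ − r·ln z₂)/(1 − r) = (2.6101 − 0.59669×5.0434)/0.40331 = -0.9900 → z₀ = 0.3716 m
V₃ = V₁ · ln(z₃/z₀)/ln(z₁/z₀) = 13.7 × 6.4454/3.6001 = 24.5274 m/s

24.5 m/s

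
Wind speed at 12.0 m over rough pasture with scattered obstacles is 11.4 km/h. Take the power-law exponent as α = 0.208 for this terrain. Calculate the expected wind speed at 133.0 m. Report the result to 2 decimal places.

18.80 km/h

Power-law profile: V₂ = V₁ · (z₂/z₁)^α
V₂ = 11.4 × (133.0/12.0)^0.208 = 11.4 × (11.0833)^0.208
    = 11.4 × 1.6493 = 18.8017 km/h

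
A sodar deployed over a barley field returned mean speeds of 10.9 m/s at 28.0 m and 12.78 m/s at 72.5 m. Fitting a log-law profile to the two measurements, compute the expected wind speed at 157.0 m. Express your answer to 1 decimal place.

14.3 m/s

Log law: V ∝ ln(z/z₀). From the pair, with r = V₁/V₂ = 0.85290,
ln z₀ = (ln z₁ − r·ln z₂)/(1 − r) = (3.3322 − 0.85290×4.2836)/0.14710 = -2.1838 → z₀ = 0.1126 m
V₃ = V₁ · ln(z₃/z₀)/ln(z₁/z₀) = 10.9 × 7.2400/5.5160 = 14.3068 m/s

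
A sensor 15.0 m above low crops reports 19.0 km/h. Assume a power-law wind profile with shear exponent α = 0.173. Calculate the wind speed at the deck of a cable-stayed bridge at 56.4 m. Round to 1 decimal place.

Power-law profile: V₂ = V₁ · (z₂/z₁)^α
V₂ = 19.0 × (56.4/15.0)^0.173 = 19.0 × (3.7600)^0.173
    = 19.0 × 1.2575 = 23.8925 km/h

23.9 km/h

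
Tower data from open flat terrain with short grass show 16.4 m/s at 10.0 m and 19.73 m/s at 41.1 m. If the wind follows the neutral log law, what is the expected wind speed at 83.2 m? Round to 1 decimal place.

21.4 m/s

Log law: V ∝ ln(z/z₀). From the pair, with r = V₁/V₂ = 0.83122,
ln z₀ = (ln z₁ − r·ln z₂)/(1 − r) = (2.3026 − 0.83122×3.7160)/0.16878 = -4.6584 → z₀ = 0.009481 m
V₃ = V₁ · ln(z₃/z₀)/ln(z₁/z₀) = 16.4 × 9.0797/6.9610 = 21.3915 m/s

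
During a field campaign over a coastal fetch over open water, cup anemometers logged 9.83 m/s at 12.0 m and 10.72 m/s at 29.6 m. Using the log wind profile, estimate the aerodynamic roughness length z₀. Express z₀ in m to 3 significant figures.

z₀ ≈ 0.000560 m

Log law: V(z) ∝ ln(z/z₀). With r = V₁/V₂ = 9.83/10.72 = 0.91698,
r · ln(z₂/z₀) = ln(z₁/z₀) ⇒ ln z₀ = (ln z₁ − r·ln z₂)/(1 − r)
ln z₀ = (2.48491 − 0.91698×3.38777) / 0.08302 = -7.4872
z₀ = exp(-7.4872) = 0.0005602 m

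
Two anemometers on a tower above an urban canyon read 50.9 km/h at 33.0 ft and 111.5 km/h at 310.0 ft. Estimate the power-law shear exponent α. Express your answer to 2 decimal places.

α ≈ 0.35

Power law: V₂/V₁ = (z₂/z₁)^α ⇒ α = ln(V₂/V₁) / ln(z₂/z₁)
α = ln(111.5/50.9) / ln(310.0/33.0) = ln(2.1906) / ln(9.3939)
  = 0.78416 / 2.24006 = 0.35006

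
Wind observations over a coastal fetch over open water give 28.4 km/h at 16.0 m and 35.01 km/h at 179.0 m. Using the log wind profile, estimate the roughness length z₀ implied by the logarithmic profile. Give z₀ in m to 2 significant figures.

z₀ ≈ 0.00050 m

Log law: V(z) ∝ ln(z/z₀). With r = V₁/V₂ = 28.4/35.01 = 0.81120,
r · ln(z₂/z₀) = ln(z₁/z₀) ⇒ ln z₀ = (ln z₁ − r·ln z₂)/(1 − r)
ln z₀ = (2.77259 − 0.81120×5.18739) / 0.18880 = -7.6026
z₀ = exp(-7.6026) = 0.0004991 m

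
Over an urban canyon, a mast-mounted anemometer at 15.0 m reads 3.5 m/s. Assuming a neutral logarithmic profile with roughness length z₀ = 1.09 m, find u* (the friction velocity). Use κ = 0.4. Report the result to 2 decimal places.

Log law: V(z) = (u*/κ) · ln(z/z₀) ⇒ u* = κ · V / ln(z/z₀)
u* = 0.4 × 3.5 / ln(15.0/1.09) = 0.4 × 3.5 / 2.6219
   = 1.4000 / 2.6219 = 0.5340 m/s

u* ≈ 0.53 m/s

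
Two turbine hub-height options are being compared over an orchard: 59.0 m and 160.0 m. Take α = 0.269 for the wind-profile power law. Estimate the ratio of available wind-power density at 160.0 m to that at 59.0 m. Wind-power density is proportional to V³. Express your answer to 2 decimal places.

Speed ratio: V_B/V_A = (z_B/z_A)^α = (160.0/59.0)^0.269 = (2.7119)^0.269 = 1.30782
Power-density ratio: P_B/P_A = (V_B/V_A)³ = (1.30782)³ = 2.23690

2.24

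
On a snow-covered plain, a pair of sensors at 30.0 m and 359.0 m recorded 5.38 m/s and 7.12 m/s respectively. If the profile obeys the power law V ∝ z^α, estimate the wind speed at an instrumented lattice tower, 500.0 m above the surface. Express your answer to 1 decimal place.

First find α: α = ln(V₂/V₁)/ln(z₂/z₁) = ln(7.12/5.38)/ln(359.0/30.0) = 0.28022/2.48213 = 0.1129
Extrapolate from 359.0 m to 500.0 m: V₃ = 7.12 × (500.0/359.0)^0.1129 = 7.12 × 1.0381 = 7.3913 m/s

7.4 m/s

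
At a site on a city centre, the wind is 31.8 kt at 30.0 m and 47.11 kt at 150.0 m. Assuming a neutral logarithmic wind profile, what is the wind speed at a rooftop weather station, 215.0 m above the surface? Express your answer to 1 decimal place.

Log law: V ∝ ln(z/z₀). From the pair, with r = V₁/V₂ = 0.67502,
ln z₀ = (ln z₁ − r·ln z₂)/(1 − r) = (3.4012 − 0.67502×5.0106)/0.32498 = 0.0583 → z₀ = 1.060 m
V₃ = V₁ · ln(z₃/z₀)/ln(z₁/z₀) = 31.8 × 5.3124/3.3429 = 50.5346 kt

50.5 kt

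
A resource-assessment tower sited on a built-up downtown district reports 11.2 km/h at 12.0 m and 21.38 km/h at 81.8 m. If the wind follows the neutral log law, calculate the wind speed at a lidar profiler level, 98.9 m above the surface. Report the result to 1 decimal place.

22.4 km/h

Log law: V ∝ ln(z/z₀). From the pair, with r = V₁/V₂ = 0.52385,
ln z₀ = (ln z₁ − r·ln z₂)/(1 − r) = (2.4849 − 0.52385×4.4043)/0.47615 = 0.3732 → z₀ = 1.452 m
V₃ = V₁ · ln(z₃/z₀)/ln(z₁/z₀) = 11.2 × 4.2209/2.1117 = 22.3868 km/h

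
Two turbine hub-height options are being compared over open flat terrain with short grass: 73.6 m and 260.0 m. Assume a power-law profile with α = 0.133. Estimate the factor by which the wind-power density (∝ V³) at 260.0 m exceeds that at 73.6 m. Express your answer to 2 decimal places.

1.65

Speed ratio: V_B/V_A = (z_B/z_A)^α = (260.0/73.6)^0.133 = (3.5326)^0.133 = 1.18276
Power-density ratio: P_B/P_A = (V_B/V_A)³ = (1.18276)³ = 1.65459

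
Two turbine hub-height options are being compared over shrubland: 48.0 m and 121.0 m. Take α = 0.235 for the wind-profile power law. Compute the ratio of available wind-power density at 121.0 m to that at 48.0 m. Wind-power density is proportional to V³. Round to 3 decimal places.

Speed ratio: V_B/V_A = (z_B/z_A)^α = (121.0/48.0)^0.235 = (2.5208)^0.235 = 1.24269
Power-density ratio: P_B/P_A = (V_B/V_A)³ = (1.24269)³ = 1.91906

1.919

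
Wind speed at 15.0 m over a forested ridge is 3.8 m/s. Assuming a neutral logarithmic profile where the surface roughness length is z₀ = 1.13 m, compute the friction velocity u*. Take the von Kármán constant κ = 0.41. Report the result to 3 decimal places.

Log law: V(z) = (u*/κ) · ln(z/z₀) ⇒ u* = κ · V / ln(z/z₀)
u* = 0.41 × 3.8 / ln(15.0/1.13) = 0.41 × 3.8 / 2.5858
   = 1.5580 / 2.5858 = 0.6025 m/s

u* ≈ 0.603 m/s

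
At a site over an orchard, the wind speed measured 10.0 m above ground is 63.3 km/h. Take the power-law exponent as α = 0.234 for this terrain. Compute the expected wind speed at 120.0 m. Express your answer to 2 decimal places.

113.22 km/h

Power-law profile: V₂ = V₁ · (z₂/z₁)^α
V₂ = 63.3 × (120.0/10.0)^0.234 = 63.3 × (12.0000)^0.234
    = 63.3 × 1.7887 = 113.2223 km/h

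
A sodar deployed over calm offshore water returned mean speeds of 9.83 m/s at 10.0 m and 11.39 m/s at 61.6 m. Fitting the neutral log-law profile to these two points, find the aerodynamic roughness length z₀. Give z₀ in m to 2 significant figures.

Log law: V(z) ∝ ln(z/z₀). With r = V₁/V₂ = 9.83/11.39 = 0.86304,
r · ln(z₂/z₀) = ln(z₁/z₀) ⇒ ln z₀ = (ln z₁ − r·ln z₂)/(1 − r)
ln z₀ = (2.30259 − 0.86304×4.12066) / 0.13696 = -9.1536
z₀ = exp(-9.1536) = 0.0001058 m

z₀ ≈ 0.00011 m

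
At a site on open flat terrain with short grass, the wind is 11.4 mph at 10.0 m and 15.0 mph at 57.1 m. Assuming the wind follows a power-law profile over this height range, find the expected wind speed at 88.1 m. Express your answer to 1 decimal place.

First find α: α = ln(V₂/V₁)/ln(z₂/z₁) = ln(15.0/11.4)/ln(57.1/10.0) = 0.27444/1.74222 = 0.1575
Extrapolate from 57.1 m to 88.1 m: V₃ = 15.0 × (88.1/57.1)^0.1575 = 15.0 × 1.0707 = 16.0605 mph

16.1 mph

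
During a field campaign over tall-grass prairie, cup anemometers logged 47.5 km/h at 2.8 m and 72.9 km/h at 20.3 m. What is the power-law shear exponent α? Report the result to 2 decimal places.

Power law: V₂/V₁ = (z₂/z₁)^α ⇒ α = ln(V₂/V₁) / ln(z₂/z₁)
α = ln(72.9/47.5) / ln(20.3/2.8) = ln(1.5347) / ln(7.2500)
  = 0.42836 / 1.98100 = 0.21623

α ≈ 0.22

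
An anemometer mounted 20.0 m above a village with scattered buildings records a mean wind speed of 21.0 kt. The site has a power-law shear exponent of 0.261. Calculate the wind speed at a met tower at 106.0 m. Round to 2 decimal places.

Power-law profile: V₂ = V₁ · (z₂/z₁)^α
V₂ = 21.0 × (106.0/20.0)^0.261 = 21.0 × (5.3000)^0.261
    = 21.0 × 1.5454 = 32.4530 kt

32.45 kt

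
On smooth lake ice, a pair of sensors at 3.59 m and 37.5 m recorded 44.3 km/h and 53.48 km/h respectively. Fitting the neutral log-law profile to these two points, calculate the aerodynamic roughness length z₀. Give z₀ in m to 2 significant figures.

Log law: V(z) ∝ ln(z/z₀). With r = V₁/V₂ = 44.3/53.48 = 0.82835,
r · ln(z₂/z₀) = ln(z₁/z₀) ⇒ ln z₀ = (ln z₁ − r·ln z₂)/(1 − r)
ln z₀ = (1.27815 − 0.82835×3.62434) / 0.17165 = -10.0439
z₀ = exp(-10.0439) = 0.00004345 m

z₀ ≈ 0.000043 m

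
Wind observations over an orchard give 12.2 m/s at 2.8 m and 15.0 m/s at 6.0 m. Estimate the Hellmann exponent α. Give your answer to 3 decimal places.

Power law: V₂/V₁ = (z₂/z₁)^α ⇒ α = ln(V₂/V₁) / ln(z₂/z₁)
α = ln(15.0/12.2) / ln(6.0/2.8) = ln(1.2295) / ln(2.1429)
  = 0.20661 / 0.76214 = 0.27110

α ≈ 0.271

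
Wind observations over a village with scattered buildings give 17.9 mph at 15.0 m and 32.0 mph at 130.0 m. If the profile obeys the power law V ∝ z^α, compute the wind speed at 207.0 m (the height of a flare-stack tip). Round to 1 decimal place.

36.3 mph

First find α: α = ln(V₂/V₁)/ln(z₂/z₁) = ln(32.0/17.9)/ln(130.0/15.0) = 0.58094/2.15948 = 0.2690
Extrapolate from 130.0 m to 207.0 m: V₃ = 32.0 × (207.0/130.0)^0.2690 = 32.0 × 1.1333 = 36.2659 mph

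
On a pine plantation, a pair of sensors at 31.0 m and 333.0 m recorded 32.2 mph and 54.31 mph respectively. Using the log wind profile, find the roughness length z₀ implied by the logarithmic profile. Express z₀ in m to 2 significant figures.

z₀ ≈ 0.98 m

Log law: V(z) ∝ ln(z/z₀). With r = V₁/V₂ = 32.2/54.31 = 0.59289,
r · ln(z₂/z₀) = ln(z₁/z₀) ⇒ ln z₀ = (ln z₁ − r·ln z₂)/(1 − r)
ln z₀ = (3.43399 − 0.59289×5.80814) / 0.40711 = -0.0236
z₀ = exp(-0.0236) = 0.9767 m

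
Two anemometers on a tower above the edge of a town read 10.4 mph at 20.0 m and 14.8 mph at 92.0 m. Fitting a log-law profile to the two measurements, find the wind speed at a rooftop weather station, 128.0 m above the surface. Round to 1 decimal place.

15.8 mph

Log law: V ∝ ln(z/z₀). From the pair, with r = V₁/V₂ = 0.70270,
ln z₀ = (ln z₁ − r·ln z₂)/(1 − r) = (2.9957 − 0.70270×4.5218)/0.29730 = -0.6113 → z₀ = 0.5426 m
V₃ = V₁ · ln(z₃/z₀)/ln(z₁/z₀) = 10.4 × 5.4633/3.6070 = 15.7522 mph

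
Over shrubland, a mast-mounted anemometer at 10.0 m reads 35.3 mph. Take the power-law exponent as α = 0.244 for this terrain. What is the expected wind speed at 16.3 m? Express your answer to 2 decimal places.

39.77 mph

Power-law profile: V₂ = V₁ · (z₂/z₁)^α
V₂ = 35.3 × (16.3/10.0)^0.244 = 35.3 × (1.6300)^0.244
    = 35.3 × 1.1266 = 39.7693 mph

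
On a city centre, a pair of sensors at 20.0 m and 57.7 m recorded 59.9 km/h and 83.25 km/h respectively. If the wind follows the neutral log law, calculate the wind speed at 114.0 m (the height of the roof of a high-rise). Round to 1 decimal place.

Log law: V ∝ ln(z/z₀). From the pair, with r = V₁/V₂ = 0.71952,
ln z₀ = (ln z₁ − r·ln z₂)/(1 − r) = (2.9957 − 0.71952×4.0553)/0.28048 = 0.2777 → z₀ = 1.320 m
V₃ = V₁ · ln(z₃/z₀)/ln(z₁/z₀) = 59.9 × 4.4585/2.7180 = 98.2567 km/h

98.3 km/h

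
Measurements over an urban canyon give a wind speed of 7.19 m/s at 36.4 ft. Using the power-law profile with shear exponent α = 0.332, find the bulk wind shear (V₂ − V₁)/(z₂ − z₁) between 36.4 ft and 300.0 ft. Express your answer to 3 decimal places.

0.028 m/s/ft

Power law: V₂ = V₁ · (z₂/z₁)^α = 7.19 × (8.2418)^0.332 = 14.4826 m/s
ΔV/Δz = (14.4826 − 7.19)/(300.0 − 36.4) = 7.2926/263.6000 = 0.02767 m/s/ft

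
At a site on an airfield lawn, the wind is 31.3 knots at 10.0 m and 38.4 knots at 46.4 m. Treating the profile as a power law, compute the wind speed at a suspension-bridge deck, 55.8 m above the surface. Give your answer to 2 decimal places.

39.36 knots

First find α: α = ln(V₂/V₁)/ln(z₂/z₁) = ln(38.4/31.3)/ln(46.4/10.0) = 0.20444/1.53471 = 0.1332
Extrapolate from 46.4 m to 55.8 m: V₃ = 38.4 × (55.8/46.4)^0.1332 = 38.4 × 1.0249 = 39.3553 knots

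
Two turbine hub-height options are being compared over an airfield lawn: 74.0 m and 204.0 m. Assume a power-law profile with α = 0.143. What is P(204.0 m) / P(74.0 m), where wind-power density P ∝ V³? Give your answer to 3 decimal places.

1.545

Speed ratio: V_B/V_A = (z_B/z_A)^α = (204.0/74.0)^0.143 = (2.7568)^0.143 = 1.15605
Power-density ratio: P_B/P_A = (V_B/V_A)³ = (1.15605)³ = 1.54501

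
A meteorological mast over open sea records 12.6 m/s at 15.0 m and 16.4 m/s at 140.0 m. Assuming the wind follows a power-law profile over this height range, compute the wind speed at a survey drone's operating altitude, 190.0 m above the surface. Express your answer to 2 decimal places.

17.00 m/s

First find α: α = ln(V₂/V₁)/ln(z₂/z₁) = ln(16.4/12.6)/ln(140.0/15.0) = 0.26358/2.23359 = 0.1180
Extrapolate from 140.0 m to 190.0 m: V₃ = 16.4 × (190.0/140.0)^0.1180 = 16.4 × 1.0367 = 17.0018 m/s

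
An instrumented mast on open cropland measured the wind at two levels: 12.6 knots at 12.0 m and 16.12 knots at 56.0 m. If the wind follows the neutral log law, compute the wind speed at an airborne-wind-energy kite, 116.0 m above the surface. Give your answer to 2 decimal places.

Log law: V ∝ ln(z/z₀). From the pair, with r = V₁/V₂ = 0.78164,
ln z₀ = (ln z₁ − r·ln z₂)/(1 − r) = (2.4849 − 0.78164×4.0254)/0.21836 = -3.0292 → z₀ = 0.04835 m
V₃ = V₁ · ln(z₃/z₀)/ln(z₁/z₀) = 12.6 × 7.7828/5.5141 = 17.7841 knots

17.78 knots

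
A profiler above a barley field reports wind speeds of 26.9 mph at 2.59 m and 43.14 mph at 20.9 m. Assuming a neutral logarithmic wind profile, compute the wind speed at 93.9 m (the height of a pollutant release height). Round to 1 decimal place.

54.8 mph

Log law: V ∝ ln(z/z₀). From the pair, with r = V₁/V₂ = 0.62355,
ln z₀ = (ln z₁ − r·ln z₂)/(1 − r) = (0.9517 − 0.62355×3.0397)/0.37645 = -2.5071 → z₀ = 0.08151 m
V₃ = V₁ · ln(z₃/z₀)/ln(z₁/z₀) = 26.9 × 7.0493/3.4587 = 54.8255 mph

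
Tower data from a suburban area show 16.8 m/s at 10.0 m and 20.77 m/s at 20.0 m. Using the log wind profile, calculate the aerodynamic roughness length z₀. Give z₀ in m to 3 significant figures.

Log law: V(z) ∝ ln(z/z₀). With r = V₁/V₂ = 16.8/20.77 = 0.80886,
r · ln(z₂/z₀) = ln(z₁/z₀) ⇒ ln z₀ = (ln z₁ − r·ln z₂)/(1 − r)
ln z₀ = (2.30259 − 0.80886×2.99573) / 0.19114 = -0.6306
z₀ = exp(-0.6306) = 0.5323 m

z₀ ≈ 0.532 m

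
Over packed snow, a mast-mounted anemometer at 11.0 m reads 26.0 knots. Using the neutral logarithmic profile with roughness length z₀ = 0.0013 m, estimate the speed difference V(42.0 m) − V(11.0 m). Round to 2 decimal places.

Log law: V₂ = V₁ · ln(z₂/z₀)/ln(z₁/z₀) = 26.0 × 10.3831/9.0433 = 29.8519 knots
ΔV = 29.8519 − 26.0 = 3.8519 knots

3.85 knots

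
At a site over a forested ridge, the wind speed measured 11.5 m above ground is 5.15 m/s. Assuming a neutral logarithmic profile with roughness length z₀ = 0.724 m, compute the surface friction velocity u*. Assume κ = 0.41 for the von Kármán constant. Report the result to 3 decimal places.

u* ≈ 0.764 m/s

Log law: V(z) = (u*/κ) · ln(z/z₀) ⇒ u* = κ · V / ln(z/z₀)
u* = 0.41 × 5.15 / ln(11.5/0.724) = 0.41 × 5.15 / 2.7653
   = 2.1115 / 2.7653 = 0.7636 m/s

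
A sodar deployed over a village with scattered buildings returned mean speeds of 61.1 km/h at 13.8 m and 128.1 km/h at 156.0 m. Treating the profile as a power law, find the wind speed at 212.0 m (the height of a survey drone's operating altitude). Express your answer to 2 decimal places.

140.67 km/h

First find α: α = ln(V₂/V₁)/ln(z₂/z₁) = ln(128.1/61.1)/ln(156.0/13.8) = 0.74030/2.42519 = 0.3053
Extrapolate from 156.0 m to 212.0 m: V₃ = 128.1 × (212.0/156.0)^0.3053 = 128.1 × 1.0982 = 140.6736 km/h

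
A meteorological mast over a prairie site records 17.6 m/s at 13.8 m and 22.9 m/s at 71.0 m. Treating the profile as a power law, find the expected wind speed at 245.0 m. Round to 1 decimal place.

27.9 m/s

First find α: α = ln(V₂/V₁)/ln(z₂/z₁) = ln(22.9/17.6)/ln(71.0/13.8) = 0.26324/1.63801 = 0.1607
Extrapolate from 71.0 m to 245.0 m: V₃ = 22.9 × (245.0/71.0)^0.1607 = 22.9 × 1.2202 = 27.9435 m/s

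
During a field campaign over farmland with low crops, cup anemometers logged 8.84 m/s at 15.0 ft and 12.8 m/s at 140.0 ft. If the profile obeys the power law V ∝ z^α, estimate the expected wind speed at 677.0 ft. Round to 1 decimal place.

First find α: α = ln(V₂/V₁)/ln(z₂/z₁) = ln(12.8/8.84)/ln(140.0/15.0) = 0.37016/2.23359 = 0.1657
Extrapolate from 140.0 ft to 677.0 ft: V₃ = 12.8 × (677.0/140.0)^0.1657 = 12.8 × 1.2985 = 16.6204 m/s

16.6 m/s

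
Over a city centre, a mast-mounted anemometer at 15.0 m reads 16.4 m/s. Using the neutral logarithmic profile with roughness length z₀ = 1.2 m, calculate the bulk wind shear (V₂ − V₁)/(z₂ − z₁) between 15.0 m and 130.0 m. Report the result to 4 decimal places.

Log law: V₂ = V₁ · ln(z₂/z₀)/ln(z₁/z₀) = 16.4 × 4.6852/2.5257 = 30.4219 m/s
ΔV/Δz = (30.4219 − 16.4)/(130.0 − 15.0) = 14.0219/115.0000 = 0.12193 m/s/m

0.1219 m/s/m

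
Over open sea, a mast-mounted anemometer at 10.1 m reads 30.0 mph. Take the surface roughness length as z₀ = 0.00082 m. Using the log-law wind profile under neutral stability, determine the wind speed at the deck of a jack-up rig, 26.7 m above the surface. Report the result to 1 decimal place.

Log law: V(z) ∝ ln(z/z₀), so V₂/V₁ = ln(z₂/z₀) / ln(z₁/z₀).
ln(26.7/0.00082) = 10.3909, ln(10.1/0.00082) = 9.4187
V₂ = 30.0 × 10.3909/9.4187 = 30.0 × 1.1032 = 33.0964 mph

33.1 mph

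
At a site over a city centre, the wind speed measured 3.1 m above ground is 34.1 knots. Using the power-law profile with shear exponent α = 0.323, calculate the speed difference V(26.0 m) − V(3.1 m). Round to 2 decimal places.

33.68 knots

Power law: V₂ = V₁ · (z₂/z₁)^α = 34.1 × (8.3871)^0.323 = 67.7768 knots
ΔV = 67.7768 − 34.1 = 33.6768 knots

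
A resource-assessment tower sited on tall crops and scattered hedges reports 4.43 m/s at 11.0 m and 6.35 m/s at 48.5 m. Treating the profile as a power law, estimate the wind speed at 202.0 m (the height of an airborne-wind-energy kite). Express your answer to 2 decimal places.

8.98 m/s

First find α: α = ln(V₂/V₁)/ln(z₂/z₁) = ln(6.35/4.43)/ln(48.5/11.0) = 0.36006/1.48367 = 0.2427
Extrapolate from 48.5 m to 202.0 m: V₃ = 6.35 × (202.0/48.5)^0.2427 = 6.35 × 1.4137 = 8.9772 m/s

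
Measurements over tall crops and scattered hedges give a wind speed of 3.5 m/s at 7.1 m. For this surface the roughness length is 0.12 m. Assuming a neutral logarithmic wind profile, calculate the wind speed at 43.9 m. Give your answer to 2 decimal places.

5.06 m/s

Log law: V(z) ∝ ln(z/z₀), so V₂/V₁ = ln(z₂/z₀) / ln(z₁/z₀).
ln(43.9/0.12) = 5.9022, ln(7.1/0.12) = 4.0804
V₂ = 3.5 × 5.9022/4.0804 = 3.5 × 1.4465 = 5.0627 m/s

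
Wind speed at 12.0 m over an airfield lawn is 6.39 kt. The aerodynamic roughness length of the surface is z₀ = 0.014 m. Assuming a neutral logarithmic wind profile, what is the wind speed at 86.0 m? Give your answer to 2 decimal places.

Log law: V(z) ∝ ln(z/z₀), so V₂/V₁ = ln(z₂/z₀) / ln(z₁/z₀).
ln(86.0/0.014) = 8.7230, ln(12.0/0.014) = 6.7536
V₂ = 6.39 × 8.7230/6.7536 = 6.39 × 1.2916 = 8.2534 kt

8.25 kt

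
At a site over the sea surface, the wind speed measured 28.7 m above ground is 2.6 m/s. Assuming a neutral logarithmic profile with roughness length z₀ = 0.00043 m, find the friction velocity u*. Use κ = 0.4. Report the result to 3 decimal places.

u* ≈ 0.094 m/s

Log law: V(z) = (u*/κ) · ln(z/z₀) ⇒ u* = κ · V / ln(z/z₀)
u* = 0.4 × 2.6 / ln(28.7/0.00043) = 0.4 × 2.6 / 11.1086
   = 1.0400 / 11.1086 = 0.0936 m/s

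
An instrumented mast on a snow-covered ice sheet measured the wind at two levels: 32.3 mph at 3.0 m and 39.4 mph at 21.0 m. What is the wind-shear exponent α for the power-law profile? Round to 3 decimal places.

Power law: V₂/V₁ = (z₂/z₁)^α ⇒ α = ln(V₂/V₁) / ln(z₂/z₁)
α = ln(39.4/32.3) / ln(21.0/3.0) = ln(1.2198) / ln(7.0000)
  = 0.19870 / 1.94591 = 0.10211

α ≈ 0.102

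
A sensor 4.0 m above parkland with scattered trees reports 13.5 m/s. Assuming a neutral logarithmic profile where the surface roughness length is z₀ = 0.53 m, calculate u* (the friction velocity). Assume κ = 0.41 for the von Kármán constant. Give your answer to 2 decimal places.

Log law: V(z) = (u*/κ) · ln(z/z₀) ⇒ u* = κ · V / ln(z/z₀)
u* = 0.41 × 13.5 / ln(4.0/0.53) = 0.41 × 13.5 / 2.0212
   = 5.5350 / 2.0212 = 2.7385 m/s

u* ≈ 2.74 m/s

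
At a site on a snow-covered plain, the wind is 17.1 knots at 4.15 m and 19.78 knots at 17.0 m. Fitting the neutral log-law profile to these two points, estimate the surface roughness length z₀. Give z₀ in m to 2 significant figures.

z₀ ≈ 0.00051 m

Log law: V(z) ∝ ln(z/z₀). With r = V₁/V₂ = 17.1/19.78 = 0.86451,
r · ln(z₂/z₀) = ln(z₁/z₀) ⇒ ln z₀ = (ln z₁ − r·ln z₂)/(1 − r)
ln z₀ = (1.42311 − 0.86451×2.83321) / 0.13549 = -7.5742
z₀ = exp(-7.5742) = 0.0005135 m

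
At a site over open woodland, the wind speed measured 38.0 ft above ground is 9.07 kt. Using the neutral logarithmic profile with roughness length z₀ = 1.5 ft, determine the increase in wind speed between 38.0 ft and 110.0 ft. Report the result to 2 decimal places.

2.98 kt

Log law: V₂ = V₁ · ln(z₂/z₀)/ln(z₁/z₀) = 9.07 × 4.2950/3.2321 = 12.0527 kt
ΔV = 12.0527 − 9.07 = 2.9827 kt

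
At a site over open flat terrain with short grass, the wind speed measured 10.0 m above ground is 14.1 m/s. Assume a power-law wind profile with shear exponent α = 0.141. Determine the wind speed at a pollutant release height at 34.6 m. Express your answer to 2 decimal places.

16.80 m/s

Power-law profile: V₂ = V₁ · (z₂/z₁)^α
V₂ = 14.1 × (34.6/10.0)^0.141 = 14.1 × (3.4600)^0.141
    = 14.1 × 1.1913 = 16.7969 m/s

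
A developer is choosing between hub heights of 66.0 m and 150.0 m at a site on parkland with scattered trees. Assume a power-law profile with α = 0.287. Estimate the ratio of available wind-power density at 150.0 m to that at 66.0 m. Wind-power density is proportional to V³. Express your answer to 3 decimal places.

Speed ratio: V_B/V_A = (z_B/z_A)^α = (150.0/66.0)^0.287 = (2.2727)^0.287 = 1.26570
Power-density ratio: P_B/P_A = (V_B/V_A)³ = (1.26570)³ = 2.02762

2.028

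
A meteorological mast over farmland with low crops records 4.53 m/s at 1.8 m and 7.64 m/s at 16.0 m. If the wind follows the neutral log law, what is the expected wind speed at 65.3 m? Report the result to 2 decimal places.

Log law: V ∝ ln(z/z₀). From the pair, with r = V₁/V₂ = 0.59293,
ln z₀ = (ln z₁ − r·ln z₂)/(1 − r) = (0.5878 − 0.59293×2.7726)/0.40707 = -2.5946 → z₀ = 0.07468 m
V₃ = V₁ · ln(z₃/z₀)/ln(z₁/z₀) = 4.53 × 6.7736/3.1824 = 9.6420 m/s

9.64 m/s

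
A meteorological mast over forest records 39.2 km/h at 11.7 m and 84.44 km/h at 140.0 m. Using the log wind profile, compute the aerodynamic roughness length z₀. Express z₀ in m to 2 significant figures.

Log law: V(z) ∝ ln(z/z₀). With r = V₁/V₂ = 39.2/84.44 = 0.46423,
r · ln(z₂/z₀) = ln(z₁/z₀) ⇒ ln z₀ = (ln z₁ − r·ln z₂)/(1 − r)
ln z₀ = (2.45959 − 0.46423×4.94164) / 0.53577 = 0.3089
z₀ = exp(0.3089) = 1.362 m

z₀ ≈ 1.4 m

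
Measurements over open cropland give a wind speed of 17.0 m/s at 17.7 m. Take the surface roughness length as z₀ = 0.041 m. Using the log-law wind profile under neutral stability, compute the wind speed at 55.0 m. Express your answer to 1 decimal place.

20.2 m/s

Log law: V(z) ∝ ln(z/z₀), so V₂/V₁ = ln(z₂/z₀) / ln(z₁/z₀).
ln(55.0/0.041) = 7.2015, ln(17.7/0.041) = 6.0677
V₂ = 17.0 × 7.2015/6.0677 = 17.0 × 1.1869 = 20.1765 m/s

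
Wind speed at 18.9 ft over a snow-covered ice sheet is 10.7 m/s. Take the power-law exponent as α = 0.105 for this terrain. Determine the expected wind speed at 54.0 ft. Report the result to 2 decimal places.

11.95 m/s

Power-law profile: V₂ = V₁ · (z₂/z₁)^α
V₂ = 10.7 × (54.0/18.9)^0.105 = 10.7 × (2.8571)^0.105
    = 10.7 × 1.1165 = 11.9469 m/s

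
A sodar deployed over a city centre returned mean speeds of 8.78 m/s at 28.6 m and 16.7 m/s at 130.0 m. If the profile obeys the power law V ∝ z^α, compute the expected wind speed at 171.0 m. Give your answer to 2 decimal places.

18.76 m/s

First find α: α = ln(V₂/V₁)/ln(z₂/z₁) = ln(16.7/8.78)/ln(130.0/28.6) = 0.64293/1.51413 = 0.4246
Extrapolate from 130.0 m to 171.0 m: V₃ = 16.7 × (171.0/130.0)^0.4246 = 16.7 × 1.1234 = 18.7616 m/s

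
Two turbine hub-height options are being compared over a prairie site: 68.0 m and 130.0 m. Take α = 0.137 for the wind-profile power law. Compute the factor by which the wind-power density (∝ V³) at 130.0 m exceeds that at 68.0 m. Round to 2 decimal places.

Speed ratio: V_B/V_A = (z_B/z_A)^α = (130.0/68.0)^0.137 = (1.9118)^0.137 = 1.09284
Power-density ratio: P_B/P_A = (V_B/V_A)³ = (1.09284)³ = 1.30518

1.31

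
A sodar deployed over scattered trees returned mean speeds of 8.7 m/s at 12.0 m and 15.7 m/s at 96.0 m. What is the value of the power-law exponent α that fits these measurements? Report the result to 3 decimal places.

Power law: V₂/V₁ = (z₂/z₁)^α ⇒ α = ln(V₂/V₁) / ln(z₂/z₁)
α = ln(15.7/8.7) / ln(96.0/12.0) = ln(1.8046) / ln(8.0000)
  = 0.59034 / 2.07944 = 0.28389

α ≈ 0.284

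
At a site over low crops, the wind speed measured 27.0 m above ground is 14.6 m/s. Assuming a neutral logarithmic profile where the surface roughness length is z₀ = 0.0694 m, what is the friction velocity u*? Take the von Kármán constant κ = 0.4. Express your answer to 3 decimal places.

u* ≈ 0.979 m/s

Log law: V(z) = (u*/κ) · ln(z/z₀) ⇒ u* = κ · V / ln(z/z₀)
u* = 0.4 × 14.6 / ln(27.0/0.0694) = 0.4 × 14.6 / 5.9637
   = 5.8400 / 5.9637 = 0.9793 m/s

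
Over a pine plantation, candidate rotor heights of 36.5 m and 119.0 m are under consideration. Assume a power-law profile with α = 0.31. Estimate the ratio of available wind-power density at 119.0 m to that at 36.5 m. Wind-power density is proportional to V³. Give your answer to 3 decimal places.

3.001

Speed ratio: V_B/V_A = (z_B/z_A)^α = (119.0/36.5)^0.31 = (3.2603)^0.31 = 1.44248
Power-density ratio: P_B/P_A = (V_B/V_A)³ = (1.44248)³ = 3.00142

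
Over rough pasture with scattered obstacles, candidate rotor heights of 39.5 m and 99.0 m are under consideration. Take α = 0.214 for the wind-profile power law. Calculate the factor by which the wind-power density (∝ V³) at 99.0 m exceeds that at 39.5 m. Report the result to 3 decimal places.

1.804

Speed ratio: V_B/V_A = (z_B/z_A)^α = (99.0/39.5)^0.214 = (2.5063)^0.214 = 1.21729
Power-density ratio: P_B/P_A = (V_B/V_A)³ = (1.21729)³ = 1.80378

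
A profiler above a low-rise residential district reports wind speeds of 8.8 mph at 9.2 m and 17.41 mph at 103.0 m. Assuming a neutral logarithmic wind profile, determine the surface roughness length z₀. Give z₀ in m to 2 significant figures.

Log law: V(z) ∝ ln(z/z₀). With r = V₁/V₂ = 8.8/17.41 = 0.50546,
r · ln(z₂/z₀) = ln(z₁/z₀) ⇒ ln z₀ = (ln z₁ − r·ln z₂)/(1 − r)
ln z₀ = (2.21920 − 0.50546×4.63473) / 0.49454 = -0.2496
z₀ = exp(-0.2496) = 0.7791 m

z₀ ≈ 0.78 m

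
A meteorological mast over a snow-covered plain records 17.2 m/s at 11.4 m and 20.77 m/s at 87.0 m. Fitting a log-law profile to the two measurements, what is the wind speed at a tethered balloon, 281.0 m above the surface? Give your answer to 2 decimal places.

Log law: V ∝ ln(z/z₀). From the pair, with r = V₁/V₂ = 0.82812,
ln z₀ = (ln z₁ − r·ln z₂)/(1 − r) = (2.4336 − 0.82812×4.4659)/0.17188 = -7.3578 → z₀ = 0.0006376 m
V₃ = V₁ · ln(z₃/z₀)/ln(z₁/z₀) = 17.2 × 12.9962/9.7914 = 22.8296 m/s

22.83 m/s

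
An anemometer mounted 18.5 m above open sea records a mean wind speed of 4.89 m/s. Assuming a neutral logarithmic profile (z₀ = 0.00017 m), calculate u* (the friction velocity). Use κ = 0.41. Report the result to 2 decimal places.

u* ≈ 0.17 m/s

Log law: V(z) = (u*/κ) · ln(z/z₀) ⇒ u* = κ · V / ln(z/z₀)
u* = 0.41 × 4.89 / ln(18.5/0.00017) = 0.41 × 4.89 / 11.5975
   = 2.0049 / 11.5975 = 0.1729 m/s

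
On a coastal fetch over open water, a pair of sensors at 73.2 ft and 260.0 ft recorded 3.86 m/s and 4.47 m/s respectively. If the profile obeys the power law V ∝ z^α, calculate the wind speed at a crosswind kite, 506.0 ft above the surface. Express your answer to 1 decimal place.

First find α: α = ln(V₂/V₁)/ln(z₂/z₁) = ln(4.47/3.86)/ln(260.0/73.2) = 0.14672/1.26749 = 0.1158
Extrapolate from 260.0 ft to 506.0 ft: V₃ = 4.47 × (506.0/260.0)^0.1158 = 4.47 × 1.0801 = 4.8282 m/s

4.8 m/s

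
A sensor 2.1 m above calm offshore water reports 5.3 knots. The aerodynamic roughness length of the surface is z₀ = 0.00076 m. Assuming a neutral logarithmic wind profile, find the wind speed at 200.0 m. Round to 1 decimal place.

Log law: V(z) ∝ ln(z/z₀), so V₂/V₁ = ln(z₂/z₀) / ln(z₁/z₀).
ln(200.0/0.00076) = 12.4805, ln(2.1/0.00076) = 7.9241
V₂ = 5.3 × 12.4805/7.9241 = 5.3 × 1.5750 = 8.3475 knots

8.3 knots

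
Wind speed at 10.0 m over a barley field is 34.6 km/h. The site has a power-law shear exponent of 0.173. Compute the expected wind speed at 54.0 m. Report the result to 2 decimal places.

46.32 km/h

Power-law profile: V₂ = V₁ · (z₂/z₁)^α
V₂ = 34.6 × (54.0/10.0)^0.173 = 34.6 × (5.4000)^0.173
    = 34.6 × 1.3388 = 46.3212 km/h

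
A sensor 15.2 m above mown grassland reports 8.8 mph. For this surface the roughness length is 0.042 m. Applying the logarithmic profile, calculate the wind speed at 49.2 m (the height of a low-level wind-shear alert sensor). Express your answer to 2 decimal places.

Log law: V(z) ∝ ln(z/z₀), so V₂/V₁ = ln(z₂/z₀) / ln(z₁/z₀).
ln(49.2/0.042) = 7.0660, ln(15.2/0.042) = 5.8914
V₂ = 8.8 × 7.0660/5.8914 = 8.8 × 1.1994 = 10.5545 mph

10.55 mph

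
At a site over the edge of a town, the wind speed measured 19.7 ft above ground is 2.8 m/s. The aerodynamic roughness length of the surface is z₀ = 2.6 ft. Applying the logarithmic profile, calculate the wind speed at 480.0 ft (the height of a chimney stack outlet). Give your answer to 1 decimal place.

Log law: V(z) ∝ ln(z/z₀), so V₂/V₁ = ln(z₂/z₀) / ln(z₁/z₀).
ln(480.0/2.6) = 5.2183, ln(19.7/2.6) = 2.0251
V₂ = 2.8 × 5.2183/2.0251 = 2.8 × 2.5768 = 7.2150 m/s

7.2 m/s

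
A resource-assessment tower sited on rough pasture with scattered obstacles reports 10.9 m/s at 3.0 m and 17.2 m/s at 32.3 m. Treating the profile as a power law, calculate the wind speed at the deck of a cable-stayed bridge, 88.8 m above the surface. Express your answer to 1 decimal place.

20.9 m/s

First find α: α = ln(V₂/V₁)/ln(z₂/z₁) = ln(17.2/10.9)/ln(32.3/3.0) = 0.45615/2.37645 = 0.1919
Extrapolate from 32.3 m to 88.8 m: V₃ = 17.2 × (88.8/32.3)^0.1919 = 17.2 × 1.2142 = 20.8849 m/s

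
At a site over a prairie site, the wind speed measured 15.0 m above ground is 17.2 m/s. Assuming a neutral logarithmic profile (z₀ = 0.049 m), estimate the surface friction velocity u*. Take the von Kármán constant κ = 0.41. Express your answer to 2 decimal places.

Log law: V(z) = (u*/κ) · ln(z/z₀) ⇒ u* = κ · V / ln(z/z₀)
u* = 0.41 × 17.2 / ln(15.0/0.049) = 0.41 × 17.2 / 5.7240
   = 7.0520 / 5.7240 = 1.2320 m/s

u* ≈ 1.23 m/s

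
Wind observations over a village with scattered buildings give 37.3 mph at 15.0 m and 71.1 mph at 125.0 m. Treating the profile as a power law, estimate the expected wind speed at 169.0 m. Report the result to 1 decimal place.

77.9 mph

First find α: α = ln(V₂/V₁)/ln(z₂/z₁) = ln(71.1/37.3)/ln(125.0/15.0) = 0.64509/2.12026 = 0.3043
Extrapolate from 125.0 m to 169.0 m: V₃ = 71.1 × (169.0/125.0)^0.3043 = 71.1 × 1.0961 = 77.9327 mph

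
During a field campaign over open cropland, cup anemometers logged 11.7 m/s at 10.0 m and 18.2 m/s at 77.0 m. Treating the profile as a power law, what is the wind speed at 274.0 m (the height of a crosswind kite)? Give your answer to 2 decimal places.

23.95 m/s

First find α: α = ln(V₂/V₁)/ln(z₂/z₁) = ln(18.2/11.7)/ln(77.0/10.0) = 0.44183/2.04122 = 0.2165
Extrapolate from 77.0 m to 274.0 m: V₃ = 18.2 × (274.0/77.0)^0.2165 = 18.2 × 1.3162 = 23.9549 m/s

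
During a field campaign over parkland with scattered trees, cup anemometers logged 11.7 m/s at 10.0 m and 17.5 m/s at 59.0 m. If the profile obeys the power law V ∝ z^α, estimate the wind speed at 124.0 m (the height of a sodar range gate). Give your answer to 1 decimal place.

20.7 m/s

First find α: α = ln(V₂/V₁)/ln(z₂/z₁) = ln(17.5/11.7)/ln(59.0/10.0) = 0.40261/1.77495 = 0.2268
Extrapolate from 59.0 m to 124.0 m: V₃ = 17.5 × (124.0/59.0)^0.2268 = 17.5 × 1.1835 = 20.7113 m/s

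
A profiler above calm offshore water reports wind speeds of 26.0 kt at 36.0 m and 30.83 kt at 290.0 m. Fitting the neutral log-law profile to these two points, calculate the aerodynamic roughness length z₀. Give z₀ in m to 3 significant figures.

Log law: V(z) ∝ ln(z/z₀). With r = V₁/V₂ = 26.0/30.83 = 0.84333,
r · ln(z₂/z₀) = ln(z₁/z₀) ⇒ ln z₀ = (ln z₁ − r·ln z₂)/(1 − r)
ln z₀ = (3.58352 − 0.84333×5.66988) / 0.15667 = -7.6474
z₀ = exp(-7.6474) = 0.0004773 m

z₀ ≈ 0.000477 m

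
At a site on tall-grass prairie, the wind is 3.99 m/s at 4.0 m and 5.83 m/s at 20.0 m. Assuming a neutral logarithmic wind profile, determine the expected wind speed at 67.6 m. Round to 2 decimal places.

7.22 m/s

Log law: V ∝ ln(z/z₀). From the pair, with r = V₁/V₂ = 0.68439,
ln z₀ = (ln z₁ − r·ln z₂)/(1 − r) = (1.3863 − 0.68439×2.9957)/0.31561 = -2.1037 → z₀ = 0.1220 m
V₃ = V₁ · ln(z₃/z₀)/ln(z₁/z₀) = 3.99 × 6.3173/3.4900 = 7.2223 m/s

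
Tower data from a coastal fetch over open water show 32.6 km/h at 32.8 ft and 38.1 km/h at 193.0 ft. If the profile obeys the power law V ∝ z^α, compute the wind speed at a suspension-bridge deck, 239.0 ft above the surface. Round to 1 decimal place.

First find α: α = ln(V₂/V₁)/ln(z₂/z₁) = ln(38.1/32.6)/ln(193.0/32.8) = 0.15590/1.77226 = 0.0880
Extrapolate from 193.0 ft to 239.0 ft: V₃ = 38.1 × (239.0/193.0)^0.0880 = 38.1 × 1.0190 = 38.8233 km/h

38.8 km/h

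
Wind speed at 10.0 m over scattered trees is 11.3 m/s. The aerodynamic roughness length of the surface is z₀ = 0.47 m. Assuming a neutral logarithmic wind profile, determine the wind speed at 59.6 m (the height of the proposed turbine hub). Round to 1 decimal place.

17.9 m/s

Log law: V(z) ∝ ln(z/z₀), so V₂/V₁ = ln(z₂/z₀) / ln(z₁/z₀).
ln(59.6/0.47) = 4.8427, ln(10.0/0.47) = 3.0576
V₂ = 11.3 × 4.8427/3.0576 = 11.3 × 1.5838 = 17.8971 m/s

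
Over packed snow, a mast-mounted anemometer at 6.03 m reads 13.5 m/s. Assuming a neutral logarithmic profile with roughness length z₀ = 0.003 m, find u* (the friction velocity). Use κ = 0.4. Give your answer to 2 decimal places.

Log law: V(z) = (u*/κ) · ln(z/z₀) ⇒ u* = κ · V / ln(z/z₀)
u* = 0.4 × 13.5 / ln(6.03/0.003) = 0.4 × 13.5 / 7.6059
   = 5.4000 / 7.6059 = 0.7100 m/s

u* ≈ 0.71 m/s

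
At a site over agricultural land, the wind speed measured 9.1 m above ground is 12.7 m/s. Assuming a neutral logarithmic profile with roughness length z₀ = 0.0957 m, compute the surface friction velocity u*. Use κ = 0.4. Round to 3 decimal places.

Log law: V(z) = (u*/κ) · ln(z/z₀) ⇒ u* = κ · V / ln(z/z₀)
u* = 0.4 × 12.7 / ln(9.1/0.0957) = 0.4 × 12.7 / 4.5548
   = 5.0800 / 4.5548 = 1.1153 m/s

u* ≈ 1.115 m/s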